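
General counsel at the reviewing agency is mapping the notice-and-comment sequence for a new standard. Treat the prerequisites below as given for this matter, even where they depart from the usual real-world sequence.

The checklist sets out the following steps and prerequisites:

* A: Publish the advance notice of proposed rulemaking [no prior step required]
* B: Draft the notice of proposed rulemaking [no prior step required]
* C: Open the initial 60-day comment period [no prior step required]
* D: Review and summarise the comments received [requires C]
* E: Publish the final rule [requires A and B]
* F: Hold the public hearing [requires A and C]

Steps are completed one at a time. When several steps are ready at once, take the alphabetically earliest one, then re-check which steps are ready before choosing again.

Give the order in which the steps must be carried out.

Nothing is required for A, B and C. A has the earlier label → A first.
Now B and C have their prerequisites met. B has the earlier label, so B next.
Ready: C and E. C has the earlier label → C.
D and F now also ready, so the ready set is {D, E, F}; D has the earlier label → D.
E and F are both available; E has the earlier label → E.
F needed A and C, now all done → F.

A → B → C → D → E → F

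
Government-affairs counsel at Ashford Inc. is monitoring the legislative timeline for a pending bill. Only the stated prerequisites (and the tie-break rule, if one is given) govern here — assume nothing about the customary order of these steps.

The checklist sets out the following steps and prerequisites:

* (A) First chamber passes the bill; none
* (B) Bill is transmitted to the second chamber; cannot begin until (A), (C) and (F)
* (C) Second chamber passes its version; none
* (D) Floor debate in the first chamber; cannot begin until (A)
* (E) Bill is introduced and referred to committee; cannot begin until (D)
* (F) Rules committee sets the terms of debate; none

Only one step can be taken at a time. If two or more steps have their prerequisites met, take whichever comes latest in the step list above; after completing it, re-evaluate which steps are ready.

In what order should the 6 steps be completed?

(F), (C) and (A) have no prerequisites; (F) is listed later, so (F) is first.
Now (C) and (A) have their prerequisites met. (C) is listed later, so (C) next.
(A) is the only step now ready → (A).
Ready: (D) and (B). (D) is listed later → (D).
Ready: (E) and (B). (E) is listed later → (E).
That leaves (B) as the only ready step → (B).

(F), (C), (A), (D), (E), (B)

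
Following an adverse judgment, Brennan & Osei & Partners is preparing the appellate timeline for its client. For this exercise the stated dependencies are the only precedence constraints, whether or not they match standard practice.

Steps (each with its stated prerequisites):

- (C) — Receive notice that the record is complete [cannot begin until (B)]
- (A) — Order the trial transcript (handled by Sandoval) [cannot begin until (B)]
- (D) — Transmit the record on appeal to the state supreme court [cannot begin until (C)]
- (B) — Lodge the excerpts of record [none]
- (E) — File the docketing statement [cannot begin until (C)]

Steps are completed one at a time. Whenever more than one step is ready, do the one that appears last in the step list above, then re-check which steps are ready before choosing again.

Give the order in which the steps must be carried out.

(B), (A), (C), (E), (D)

(B) has no prerequisites → (B) first.
(A) and (C) are both available; (A) is listed later → (A).
(C) needed (B), now all done → (C).
(E) and (D) are both available; (E) is listed later → (E).
(D) is the only step now ready → (D).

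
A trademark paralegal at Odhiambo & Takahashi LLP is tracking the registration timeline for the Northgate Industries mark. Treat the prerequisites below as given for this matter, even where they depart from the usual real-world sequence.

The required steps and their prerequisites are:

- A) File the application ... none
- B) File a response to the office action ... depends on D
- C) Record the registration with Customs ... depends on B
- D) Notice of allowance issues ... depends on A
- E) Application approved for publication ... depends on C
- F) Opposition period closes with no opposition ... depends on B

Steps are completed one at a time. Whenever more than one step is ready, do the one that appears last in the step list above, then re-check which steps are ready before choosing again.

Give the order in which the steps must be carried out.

A D B F C E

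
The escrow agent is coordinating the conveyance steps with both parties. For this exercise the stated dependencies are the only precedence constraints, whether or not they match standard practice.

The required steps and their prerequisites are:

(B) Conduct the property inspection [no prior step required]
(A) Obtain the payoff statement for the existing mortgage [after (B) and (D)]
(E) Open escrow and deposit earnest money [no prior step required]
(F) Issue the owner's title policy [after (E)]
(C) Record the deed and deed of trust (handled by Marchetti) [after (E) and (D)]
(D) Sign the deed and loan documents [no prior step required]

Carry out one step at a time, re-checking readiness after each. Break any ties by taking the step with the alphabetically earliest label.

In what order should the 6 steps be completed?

Nothing is required for (B), (D) and (E). (B) has the earlier label → (B) first.
Ready: (D) and (E). (D) has the earlier label → (D).
(A) and (E) are both available; (A) has the earlier label → (A).
(E) is the only step now ready → (E).
(C) and (F) are both available; (C) has the earlier label → (C).
(F) is the only step now ready → (F).

(B) → (D) → (A) → (E) → (C) → (F)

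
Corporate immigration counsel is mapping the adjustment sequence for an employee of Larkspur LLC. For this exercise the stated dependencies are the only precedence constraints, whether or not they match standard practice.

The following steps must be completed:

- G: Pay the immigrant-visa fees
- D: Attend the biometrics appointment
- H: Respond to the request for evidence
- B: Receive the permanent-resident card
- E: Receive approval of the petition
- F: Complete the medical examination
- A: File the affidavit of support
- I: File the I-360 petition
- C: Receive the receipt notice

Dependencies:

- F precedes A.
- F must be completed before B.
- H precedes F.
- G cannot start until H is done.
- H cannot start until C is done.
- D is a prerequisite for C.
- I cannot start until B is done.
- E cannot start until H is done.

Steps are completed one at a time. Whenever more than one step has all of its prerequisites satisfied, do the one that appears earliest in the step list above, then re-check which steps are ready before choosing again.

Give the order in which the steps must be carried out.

D, C, H, G, E, F, B, A, I

Only D has no prerequisites, so it is first.
Next only C has its prerequisites met → C.
Next only H has its prerequisites met → H.
G, E and F are all available; G is listed earlier → G.
Now E and F have their prerequisites met. E is listed earlier, so E next.
Next only F has its prerequisites met → F.
B and A are both available; B is listed earlier → B.
A and I are both available; A is listed earlier → A.
Next only I has its prerequisites met → I.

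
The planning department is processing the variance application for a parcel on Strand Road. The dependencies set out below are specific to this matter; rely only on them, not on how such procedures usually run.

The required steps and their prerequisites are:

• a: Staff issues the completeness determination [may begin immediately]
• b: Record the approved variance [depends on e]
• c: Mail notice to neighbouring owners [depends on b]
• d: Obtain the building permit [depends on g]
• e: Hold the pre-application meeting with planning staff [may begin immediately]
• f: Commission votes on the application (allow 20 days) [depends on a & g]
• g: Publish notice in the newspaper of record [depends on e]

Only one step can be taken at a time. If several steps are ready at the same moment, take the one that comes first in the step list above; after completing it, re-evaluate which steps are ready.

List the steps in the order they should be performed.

a and e have no prerequisites; a is listed earlier, so a is first.
That leaves e as the only ready step → e.
Ready: b and g. b is listed earlier → b.
c and g are both available; c is listed earlier → c.
That leaves g as the only ready step → g.
Now d and f have their prerequisites met. d is listed earlier, so d next.
f needed a and g, now all done → f.

a e b c g d f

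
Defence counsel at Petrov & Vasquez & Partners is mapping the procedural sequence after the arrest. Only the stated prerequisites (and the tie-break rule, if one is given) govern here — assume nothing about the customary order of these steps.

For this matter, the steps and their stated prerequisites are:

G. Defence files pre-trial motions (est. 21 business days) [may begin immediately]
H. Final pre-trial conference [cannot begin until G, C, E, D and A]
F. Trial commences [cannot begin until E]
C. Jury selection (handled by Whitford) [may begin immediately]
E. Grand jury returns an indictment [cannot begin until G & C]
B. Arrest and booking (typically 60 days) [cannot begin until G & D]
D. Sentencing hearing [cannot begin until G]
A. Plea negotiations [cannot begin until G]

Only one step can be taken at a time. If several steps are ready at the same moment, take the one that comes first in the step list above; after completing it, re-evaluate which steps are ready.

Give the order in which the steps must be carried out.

G and C have no prerequisites; G is listed earlier, so G is first.
D and A now also ready, so the ready set is {C, D, A}; C is listed earlier → C.
Ready: E, D and A. E is listed earlier → E.
F, D and A are all available; F is listed earlier → F.
Ready: D and A. D is listed earlier → D.
Now B and A have their prerequisites met. B is listed earlier, so B next.
Next only A has its prerequisites met → A.
H needed G, C, E, D and A, now all done → H.

G, C, E, F, D, B, A, H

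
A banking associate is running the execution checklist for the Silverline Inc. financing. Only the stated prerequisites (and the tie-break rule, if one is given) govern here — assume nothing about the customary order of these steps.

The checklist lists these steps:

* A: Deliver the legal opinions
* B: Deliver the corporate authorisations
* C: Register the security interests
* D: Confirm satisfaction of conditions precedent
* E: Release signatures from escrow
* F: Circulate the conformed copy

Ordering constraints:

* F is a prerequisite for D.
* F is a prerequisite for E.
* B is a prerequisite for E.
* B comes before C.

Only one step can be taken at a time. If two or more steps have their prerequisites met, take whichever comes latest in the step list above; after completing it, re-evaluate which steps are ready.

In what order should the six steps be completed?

F D B E C A

Nothing is required for F, B and A. F is listed later → F first.
D now also ready, so the ready set is {D, B, A}; D is listed later → D.
Now B and A have their prerequisites met. B is listed later, so B next.
Now E, C and A have their prerequisites met. E is listed later, so E next.
Ready: C and A. C is listed later → C.
A is the only step now ready → A.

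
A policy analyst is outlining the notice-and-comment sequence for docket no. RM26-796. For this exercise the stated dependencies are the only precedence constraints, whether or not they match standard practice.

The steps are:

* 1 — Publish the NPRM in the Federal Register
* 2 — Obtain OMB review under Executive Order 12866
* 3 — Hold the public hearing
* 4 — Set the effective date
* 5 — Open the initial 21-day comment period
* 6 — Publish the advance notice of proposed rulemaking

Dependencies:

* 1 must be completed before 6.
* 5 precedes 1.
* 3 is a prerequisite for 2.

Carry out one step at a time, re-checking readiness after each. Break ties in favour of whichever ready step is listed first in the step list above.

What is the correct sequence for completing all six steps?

3, 2, 4, 5, 1, 6

Nothing is required for 3, 4 and 5. 3 is listed earlier → 3 first.
2, 4 and 5 are all available; 2 is listed earlier → 2.
Ready: 4 and 5. 4 is listed earlier → 4.
That leaves 5 as the only ready step → 5.
That leaves 1 as the only ready step → 1.
6 needed 1, now all done → 6.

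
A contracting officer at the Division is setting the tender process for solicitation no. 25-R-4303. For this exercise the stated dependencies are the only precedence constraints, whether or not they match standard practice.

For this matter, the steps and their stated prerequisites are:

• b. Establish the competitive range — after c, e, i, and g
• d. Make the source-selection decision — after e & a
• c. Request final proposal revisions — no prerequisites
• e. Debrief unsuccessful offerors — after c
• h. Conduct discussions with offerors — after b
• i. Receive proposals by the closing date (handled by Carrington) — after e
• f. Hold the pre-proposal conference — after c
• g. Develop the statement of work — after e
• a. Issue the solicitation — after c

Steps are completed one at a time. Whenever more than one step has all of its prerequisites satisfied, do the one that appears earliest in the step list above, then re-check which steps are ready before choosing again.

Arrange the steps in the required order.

c → e → i → f → g → b → h → a → d

c is the only step with nothing outstanding, so it goes first.
Ready: e, f and a. e is listed earlier → e.
i and g now also ready, so the ready set is {i, f, g, a}; i is listed earlier → i.
Now f, g and a have their prerequisites met. f is listed earlier, so f next.
Ready: g and a. g is listed earlier → g.
b now also ready, so the ready set is {b, a}; b is listed earlier → b.
h now also ready, so the ready set is {h, a}; h is listed earlier → h.
a needed c, now all done → a.
d is the only step now ready → d.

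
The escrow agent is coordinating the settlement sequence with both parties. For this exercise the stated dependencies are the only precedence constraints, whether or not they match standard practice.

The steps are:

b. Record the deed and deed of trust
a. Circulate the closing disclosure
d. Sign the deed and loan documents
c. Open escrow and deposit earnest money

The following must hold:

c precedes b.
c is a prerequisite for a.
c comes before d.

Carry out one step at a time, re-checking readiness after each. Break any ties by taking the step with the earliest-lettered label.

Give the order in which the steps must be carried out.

Only c has no prerequisites, so it is first.
Ready: a, b and d. a has the earlier label → a.
Ready: b and d. b has the earlier label → b.
d needed c, now all done → d.

c, a, b, d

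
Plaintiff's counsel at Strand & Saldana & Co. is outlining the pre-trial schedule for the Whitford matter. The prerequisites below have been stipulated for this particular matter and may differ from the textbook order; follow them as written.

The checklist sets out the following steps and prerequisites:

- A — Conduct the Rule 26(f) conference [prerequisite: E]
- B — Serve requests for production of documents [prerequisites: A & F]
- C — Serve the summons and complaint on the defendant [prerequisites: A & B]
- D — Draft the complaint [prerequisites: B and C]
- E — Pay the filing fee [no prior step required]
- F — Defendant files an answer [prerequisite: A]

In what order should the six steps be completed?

Only E has no prerequisites, so it is first.
A needed E, now all done → A.
F is the only step now ready → F.
B needed A and F, now all done → B.
That leaves C as the only ready step → C.
D needed B and C, now all done → D.

E, A, F, B, C, D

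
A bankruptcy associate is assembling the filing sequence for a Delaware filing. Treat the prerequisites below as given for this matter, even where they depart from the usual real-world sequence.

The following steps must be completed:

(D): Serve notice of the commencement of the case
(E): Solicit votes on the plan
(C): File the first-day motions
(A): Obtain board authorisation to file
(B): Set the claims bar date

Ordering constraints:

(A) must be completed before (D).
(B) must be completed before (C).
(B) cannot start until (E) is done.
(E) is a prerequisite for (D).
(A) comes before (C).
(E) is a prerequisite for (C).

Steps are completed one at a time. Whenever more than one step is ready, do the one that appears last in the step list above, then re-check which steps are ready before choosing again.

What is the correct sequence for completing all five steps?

(A) → (E) → (B) → (C) → (D)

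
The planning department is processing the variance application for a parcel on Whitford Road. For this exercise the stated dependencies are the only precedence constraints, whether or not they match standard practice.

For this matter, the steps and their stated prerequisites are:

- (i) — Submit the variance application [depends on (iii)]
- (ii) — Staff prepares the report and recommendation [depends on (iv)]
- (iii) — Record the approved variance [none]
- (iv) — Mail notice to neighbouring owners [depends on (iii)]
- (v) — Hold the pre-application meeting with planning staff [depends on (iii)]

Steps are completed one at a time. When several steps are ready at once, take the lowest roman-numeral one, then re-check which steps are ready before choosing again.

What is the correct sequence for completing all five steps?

(iii) is the only step with nothing outstanding, so it goes first.
(i), (iv) and (v) are all available; (i) has the earlier label → (i).
Ready: (iv) and (v). (iv) has the earlier label → (iv).
(ii) now also ready, so the ready set is {(ii), (v)}; (ii) has the earlier label → (ii).
That leaves (v) as the only ready step → (v).

(iii) → (i) → (iv) → (ii) → (v)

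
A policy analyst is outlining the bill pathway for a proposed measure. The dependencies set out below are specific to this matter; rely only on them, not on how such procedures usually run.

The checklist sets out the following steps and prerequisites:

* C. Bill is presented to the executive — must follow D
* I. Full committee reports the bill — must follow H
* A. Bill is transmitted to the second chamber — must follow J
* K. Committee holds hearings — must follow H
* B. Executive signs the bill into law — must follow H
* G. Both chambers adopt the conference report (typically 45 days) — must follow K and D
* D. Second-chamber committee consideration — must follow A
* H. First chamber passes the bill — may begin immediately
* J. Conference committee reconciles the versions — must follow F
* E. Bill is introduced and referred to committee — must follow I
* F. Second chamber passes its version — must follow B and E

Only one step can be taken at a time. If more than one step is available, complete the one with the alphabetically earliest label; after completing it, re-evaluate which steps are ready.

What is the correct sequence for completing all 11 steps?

H, B, I, E, F, J, A, D, C, K, G

Only H has no prerequisites, so it is first.
B, I and K are all available; B has the earlier label → B.
Now I and K have their prerequisites met. I has the earlier label, so I next.
E and K are both available; E has the earlier label → E.
F now also ready, so the ready set is {F, K}; F has the earlier label → F.
Ready: J and K. J has the earlier label → J.
A and K are both available; A has the earlier label → A.
D now also ready, so the ready set is {D, K}; D has the earlier label → D.
C and K are both available; C has the earlier label → C.
K is the only step now ready → K.
That leaves G as the only ready step → G.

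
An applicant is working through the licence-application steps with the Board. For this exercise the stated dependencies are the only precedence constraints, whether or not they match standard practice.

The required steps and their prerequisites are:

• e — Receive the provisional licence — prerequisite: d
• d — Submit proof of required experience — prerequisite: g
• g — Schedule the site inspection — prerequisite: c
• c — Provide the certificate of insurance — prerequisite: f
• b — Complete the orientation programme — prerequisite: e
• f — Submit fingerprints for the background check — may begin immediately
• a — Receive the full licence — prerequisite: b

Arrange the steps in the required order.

f, c, g, d, e, b, a

f has no prerequisites → f first.
c needed f, now all done → c.
g needed c, now all done → g.
d is the only step now ready → d.
e is the only step now ready → e.
Next only b has its prerequisites met → b.
a needed b, now all done → a.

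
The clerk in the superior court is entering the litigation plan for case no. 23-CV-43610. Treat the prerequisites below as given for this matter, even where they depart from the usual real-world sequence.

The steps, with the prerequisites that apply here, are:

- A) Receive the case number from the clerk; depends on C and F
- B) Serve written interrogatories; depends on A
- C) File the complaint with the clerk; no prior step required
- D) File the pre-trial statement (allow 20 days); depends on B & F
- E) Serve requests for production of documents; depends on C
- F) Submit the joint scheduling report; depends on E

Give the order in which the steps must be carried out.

C, E, F, A, B, D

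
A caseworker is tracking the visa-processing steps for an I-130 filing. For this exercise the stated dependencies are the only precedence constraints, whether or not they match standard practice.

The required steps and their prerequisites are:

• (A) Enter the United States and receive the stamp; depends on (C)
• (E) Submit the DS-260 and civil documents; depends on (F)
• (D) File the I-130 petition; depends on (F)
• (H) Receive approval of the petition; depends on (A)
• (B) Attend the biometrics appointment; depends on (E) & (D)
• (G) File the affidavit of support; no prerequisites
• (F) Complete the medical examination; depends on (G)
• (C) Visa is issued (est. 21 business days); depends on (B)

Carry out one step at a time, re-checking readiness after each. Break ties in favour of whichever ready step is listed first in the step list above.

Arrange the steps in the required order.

Only (G) has no prerequisites, so it is first.
(F) needed (G), now all done → (F).
Now (E) and (D) have their prerequisites met. (E) is listed earlier, so (E) next.
Next only (D) has its prerequisites met → (D).
That leaves (B) as the only ready step → (B).
(C) is the only step now ready → (C).
(A) is the only step now ready → (A).
(H) is the only step now ready → (H).

(G), (F), (E), (D), (B), (C), (A), (H)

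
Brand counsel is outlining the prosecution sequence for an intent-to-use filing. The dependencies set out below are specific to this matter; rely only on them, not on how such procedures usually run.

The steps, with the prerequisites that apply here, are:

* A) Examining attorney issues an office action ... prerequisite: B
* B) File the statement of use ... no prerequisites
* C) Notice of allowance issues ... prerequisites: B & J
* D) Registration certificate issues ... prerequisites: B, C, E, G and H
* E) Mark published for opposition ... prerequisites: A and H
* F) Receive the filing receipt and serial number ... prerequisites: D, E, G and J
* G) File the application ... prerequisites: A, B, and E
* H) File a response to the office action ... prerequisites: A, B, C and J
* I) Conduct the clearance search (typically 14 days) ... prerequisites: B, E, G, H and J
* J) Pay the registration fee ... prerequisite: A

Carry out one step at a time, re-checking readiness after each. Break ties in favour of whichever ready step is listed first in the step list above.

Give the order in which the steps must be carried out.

B, A, J, C, H, E, G, D, F, I

Only B has no prerequisites, so it is first.
A is the only step now ready → A.
That leaves J as the only ready step → J.
C is the only step now ready → C.
H needed A, B, C and J, now all done → H.
That leaves E as the only ready step → E.
G is the only step now ready → G.
Now D and I have their prerequisites met. D is listed earlier, so D next.
F and I are both available; F is listed earlier → F.
Next only I has its prerequisites met → I.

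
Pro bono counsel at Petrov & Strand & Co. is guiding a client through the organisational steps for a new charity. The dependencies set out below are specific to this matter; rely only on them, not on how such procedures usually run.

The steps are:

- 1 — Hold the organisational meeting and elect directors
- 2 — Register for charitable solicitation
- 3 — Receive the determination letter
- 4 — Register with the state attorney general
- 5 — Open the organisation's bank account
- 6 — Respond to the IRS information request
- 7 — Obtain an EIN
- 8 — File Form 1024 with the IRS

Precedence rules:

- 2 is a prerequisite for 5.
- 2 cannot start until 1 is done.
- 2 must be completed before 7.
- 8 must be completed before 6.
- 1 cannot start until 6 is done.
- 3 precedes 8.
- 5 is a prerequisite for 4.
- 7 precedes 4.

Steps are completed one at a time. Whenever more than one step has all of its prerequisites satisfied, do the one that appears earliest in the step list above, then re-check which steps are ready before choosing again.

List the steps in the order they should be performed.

3, 8, 6, 1, 2, 5, 7, 4

Only 3 has no prerequisites, so it is first.
8 is the only step now ready → 8.
That leaves 6 as the only ready step → 6.
Next only 1 has its prerequisites met → 1.
That leaves 2 as the only ready step → 2.
Now 5 and 7 have their prerequisites met. 5 is listed earlier, so 5 next.
7 is the only step now ready → 7.
Next only 4 has its prerequisites met → 4.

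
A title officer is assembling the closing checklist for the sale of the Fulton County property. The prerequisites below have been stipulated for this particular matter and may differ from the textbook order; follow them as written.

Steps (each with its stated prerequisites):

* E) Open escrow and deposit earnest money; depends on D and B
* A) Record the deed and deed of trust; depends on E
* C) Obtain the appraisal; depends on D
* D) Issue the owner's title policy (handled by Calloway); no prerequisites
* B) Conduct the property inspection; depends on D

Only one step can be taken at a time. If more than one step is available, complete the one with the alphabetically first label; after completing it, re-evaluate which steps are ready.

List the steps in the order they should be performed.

D, B, C, E, A

Only D has no prerequisites, so it is first.
Now B and C have their prerequisites met. B has the earlier label, so B next.
C and E are both available; C has the earlier label → C.
Next only E has its prerequisites met → E.
A is the only step now ready → A.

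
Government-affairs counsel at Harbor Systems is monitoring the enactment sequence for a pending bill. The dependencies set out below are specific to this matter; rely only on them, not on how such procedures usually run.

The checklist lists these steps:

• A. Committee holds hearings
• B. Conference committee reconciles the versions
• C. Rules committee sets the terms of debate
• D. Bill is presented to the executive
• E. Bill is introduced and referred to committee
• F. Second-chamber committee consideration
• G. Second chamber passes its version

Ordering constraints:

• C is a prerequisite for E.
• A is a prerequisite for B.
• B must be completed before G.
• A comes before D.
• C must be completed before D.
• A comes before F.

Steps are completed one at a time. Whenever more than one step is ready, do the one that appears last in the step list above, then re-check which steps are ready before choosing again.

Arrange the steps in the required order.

Nothing is required for C and A. C is listed later → C first.
Now E and A have their prerequisites met. E is listed later, so E next.
Next only A has its prerequisites met → A.
F, D and B are all available; F is listed later → F.
D and B are both available; D is listed later → D.
B is the only step now ready → B.
G needed B, now all done → G.

C, E, A, F, D, B, G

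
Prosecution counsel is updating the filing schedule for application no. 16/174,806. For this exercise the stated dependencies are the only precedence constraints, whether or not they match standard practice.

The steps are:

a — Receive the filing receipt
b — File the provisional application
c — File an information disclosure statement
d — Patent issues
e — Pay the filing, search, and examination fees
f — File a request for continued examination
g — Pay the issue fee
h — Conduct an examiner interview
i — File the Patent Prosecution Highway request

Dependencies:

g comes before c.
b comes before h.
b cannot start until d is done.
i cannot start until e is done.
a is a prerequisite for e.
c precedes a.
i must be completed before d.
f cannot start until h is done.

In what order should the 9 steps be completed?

g → c → a → e → i → d → b → h → f

g has no prerequisites → g first.
Next only c has its prerequisites met → c.
Next only a has its prerequisites met → a.
e needed a, now all done → e.
Next only i has its prerequisites met → i.
d is the only step now ready → d.
b needed d, now all done → b.
h is the only step now ready → h.
f needed h, now all done → f.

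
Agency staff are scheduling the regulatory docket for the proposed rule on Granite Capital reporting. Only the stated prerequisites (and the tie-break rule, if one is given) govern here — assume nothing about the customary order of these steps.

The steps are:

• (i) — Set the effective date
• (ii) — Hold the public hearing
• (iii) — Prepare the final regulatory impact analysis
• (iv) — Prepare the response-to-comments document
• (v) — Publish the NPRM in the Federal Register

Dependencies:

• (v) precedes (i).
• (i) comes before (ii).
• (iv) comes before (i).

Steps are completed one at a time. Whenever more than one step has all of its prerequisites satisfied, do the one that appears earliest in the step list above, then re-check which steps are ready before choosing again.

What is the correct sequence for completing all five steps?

(iii), (iv) and (v) have no prerequisites; (iii) is listed earlier, so (iii) is first.
Now (iv) and (v) have their prerequisites met. (iv) is listed earlier, so (iv) next.
Next only (v) has its prerequisites met → (v).
(i) needed (iv) and (v), now all done → (i).
(ii) is the only step now ready → (ii).

(iii) → (iv) → (v) → (i) → (ii)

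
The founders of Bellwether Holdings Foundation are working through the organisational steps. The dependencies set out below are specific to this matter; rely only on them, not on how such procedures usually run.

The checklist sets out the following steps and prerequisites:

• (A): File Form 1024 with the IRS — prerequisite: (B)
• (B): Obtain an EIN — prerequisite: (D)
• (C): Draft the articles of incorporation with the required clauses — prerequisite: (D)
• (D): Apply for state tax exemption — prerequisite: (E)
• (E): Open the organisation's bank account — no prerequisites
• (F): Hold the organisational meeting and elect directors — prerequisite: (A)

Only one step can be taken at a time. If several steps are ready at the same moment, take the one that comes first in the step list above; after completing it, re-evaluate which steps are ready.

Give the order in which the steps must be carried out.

(E) (D) (B) (A) (C) (F)

(E) has no prerequisites → (E) first.
That leaves (D) as the only ready step → (D).
(B) and (C) are both available; (B) is listed earlier → (B).
(A) now also ready, so the ready set is {(A), (C)}; (A) is listed earlier → (A).
(C) and (F) are both available; (C) is listed earlier → (C).
That leaves (F) as the only ready step → (F).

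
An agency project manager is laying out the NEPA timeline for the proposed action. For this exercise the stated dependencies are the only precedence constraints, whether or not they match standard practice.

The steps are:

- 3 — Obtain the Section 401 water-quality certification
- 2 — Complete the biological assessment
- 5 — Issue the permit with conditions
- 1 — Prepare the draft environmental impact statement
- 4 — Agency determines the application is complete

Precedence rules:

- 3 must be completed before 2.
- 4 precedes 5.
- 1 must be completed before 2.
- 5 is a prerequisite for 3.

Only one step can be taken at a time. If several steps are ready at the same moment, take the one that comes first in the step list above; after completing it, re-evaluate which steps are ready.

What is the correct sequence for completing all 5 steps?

1 4 5 3 2

1 and 4 have no prerequisites; 1 is listed earlier, so 1 is first.
4 is the only step now ready → 4.
5 needed 4, now all done → 5.
3 is the only step now ready → 3.
2 needed 3 and 1, now all done → 2.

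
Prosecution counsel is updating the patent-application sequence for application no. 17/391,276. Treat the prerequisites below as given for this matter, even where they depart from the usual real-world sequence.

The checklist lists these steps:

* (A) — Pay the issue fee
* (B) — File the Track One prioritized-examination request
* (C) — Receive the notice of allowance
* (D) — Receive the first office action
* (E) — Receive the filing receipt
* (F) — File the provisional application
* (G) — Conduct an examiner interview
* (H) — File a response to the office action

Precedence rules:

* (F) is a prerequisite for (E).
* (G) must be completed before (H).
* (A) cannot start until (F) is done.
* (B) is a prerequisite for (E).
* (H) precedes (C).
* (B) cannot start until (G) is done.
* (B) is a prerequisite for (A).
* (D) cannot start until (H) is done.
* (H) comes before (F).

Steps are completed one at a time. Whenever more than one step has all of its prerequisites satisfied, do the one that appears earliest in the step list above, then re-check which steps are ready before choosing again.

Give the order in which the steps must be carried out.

(G), (B), (H), (C), (D), (F), (A), (E)

(G) is the only step with nothing outstanding, so it goes first.
Now (B) and (H) have their prerequisites met. (B) is listed earlier, so (B) next.
(H) needed (G), now all done → (H).
Ready: (C), (D) and (F). (C) is listed earlier → (C).
Now (D) and (F) have their prerequisites met. (D) is listed earlier, so (D) next.
(F) is the only step now ready → (F).
Ready: (A) and (E). (A) is listed earlier → (A).
(E) is the only step now ready → (E).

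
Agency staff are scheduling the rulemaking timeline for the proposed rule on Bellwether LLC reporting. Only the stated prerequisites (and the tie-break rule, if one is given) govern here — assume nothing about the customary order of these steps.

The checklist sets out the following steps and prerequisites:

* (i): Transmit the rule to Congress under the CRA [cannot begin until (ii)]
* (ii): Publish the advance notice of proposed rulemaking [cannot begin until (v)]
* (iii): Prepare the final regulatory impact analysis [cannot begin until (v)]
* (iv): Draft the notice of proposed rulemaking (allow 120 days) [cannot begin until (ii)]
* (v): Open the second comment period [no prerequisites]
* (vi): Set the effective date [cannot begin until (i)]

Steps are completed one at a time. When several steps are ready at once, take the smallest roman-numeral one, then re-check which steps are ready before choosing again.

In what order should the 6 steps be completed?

(v) has no prerequisites → (v) first.
(ii) and (iii) are both available; (ii) has the earlier label → (ii).
(i) and (iv) now also ready, so the ready set is {(i), (iii), (iv)}; (i) has the earlier label → (i).
Now (iii), (iv) and (vi) have their prerequisites met. (iii) has the earlier label, so (iii) next.
(iv) and (vi) are both available; (iv) has the earlier label → (iv).
(vi) is the only step now ready → (vi).

(v), (ii), (i), (iii), (iv), (vi)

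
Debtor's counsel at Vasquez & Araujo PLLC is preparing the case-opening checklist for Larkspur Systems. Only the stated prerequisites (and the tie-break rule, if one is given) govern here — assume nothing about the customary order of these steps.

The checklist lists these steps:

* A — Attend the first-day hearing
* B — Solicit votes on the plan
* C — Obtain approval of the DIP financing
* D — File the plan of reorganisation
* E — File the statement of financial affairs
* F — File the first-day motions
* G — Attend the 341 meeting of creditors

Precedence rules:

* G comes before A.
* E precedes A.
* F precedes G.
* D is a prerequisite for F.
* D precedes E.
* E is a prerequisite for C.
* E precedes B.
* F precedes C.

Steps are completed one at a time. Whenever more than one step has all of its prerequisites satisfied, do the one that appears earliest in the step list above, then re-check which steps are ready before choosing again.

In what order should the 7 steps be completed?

D has no prerequisites → D first.
E and F are both available; E is listed earlier → E.
Now B and F have their prerequisites met. B is listed earlier, so B next.
That leaves F as the only ready step → F.
Ready: C and G. C is listed earlier → C.
Next only G has its prerequisites met → G.
Next only A has its prerequisites met → A.

D, E, B, F, C, G, A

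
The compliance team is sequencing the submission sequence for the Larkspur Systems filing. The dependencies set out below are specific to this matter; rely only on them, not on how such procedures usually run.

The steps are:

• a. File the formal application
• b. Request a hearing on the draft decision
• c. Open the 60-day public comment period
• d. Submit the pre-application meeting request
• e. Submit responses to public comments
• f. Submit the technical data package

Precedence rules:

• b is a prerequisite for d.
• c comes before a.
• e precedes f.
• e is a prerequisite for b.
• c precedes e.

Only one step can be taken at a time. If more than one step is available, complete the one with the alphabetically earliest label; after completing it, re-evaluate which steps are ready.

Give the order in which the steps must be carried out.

c, a, e, b, d, f

Only c has no prerequisites, so it is first.
Ready: a and e. a has the earlier label → a.
e is the only step now ready → e.
Now b and f have their prerequisites met. b has the earlier label, so b next.
d now also ready, so the ready set is {d, f}; d has the earlier label → d.
f needed e, now all done → f.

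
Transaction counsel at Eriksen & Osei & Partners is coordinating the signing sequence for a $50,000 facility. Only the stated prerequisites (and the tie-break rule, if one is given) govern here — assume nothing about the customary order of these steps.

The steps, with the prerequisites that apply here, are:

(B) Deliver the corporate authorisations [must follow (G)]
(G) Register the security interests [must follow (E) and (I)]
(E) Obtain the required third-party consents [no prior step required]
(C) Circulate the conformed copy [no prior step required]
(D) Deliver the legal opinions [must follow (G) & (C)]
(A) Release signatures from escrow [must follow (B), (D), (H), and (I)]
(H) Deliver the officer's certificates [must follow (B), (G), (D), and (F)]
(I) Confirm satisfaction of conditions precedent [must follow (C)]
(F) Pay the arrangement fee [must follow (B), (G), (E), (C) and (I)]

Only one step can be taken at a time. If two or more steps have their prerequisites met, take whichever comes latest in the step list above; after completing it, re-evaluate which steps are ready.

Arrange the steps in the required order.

(C) → (I) → (E) → (G) → (D) → (B) → (F) → (H) → (A)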